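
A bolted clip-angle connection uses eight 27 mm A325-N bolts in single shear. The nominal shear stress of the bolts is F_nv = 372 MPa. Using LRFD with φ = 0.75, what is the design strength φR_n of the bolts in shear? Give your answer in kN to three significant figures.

1280 kN

A_b = π × 27² / 4 = 572.6 mm².
R_n = F_nv · A_b · n · n_s = 372 × 572.6 × 8 × 1 / 1000 = 1704 kN.
Design strength φR_n = 0.75 × 1704 = 1280 kN.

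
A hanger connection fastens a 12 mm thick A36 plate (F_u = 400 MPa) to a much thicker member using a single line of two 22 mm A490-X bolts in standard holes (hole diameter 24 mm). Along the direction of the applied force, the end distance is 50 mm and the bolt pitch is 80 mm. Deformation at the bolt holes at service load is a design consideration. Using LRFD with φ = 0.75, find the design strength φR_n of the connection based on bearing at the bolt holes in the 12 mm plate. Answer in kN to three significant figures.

Per bolt r_n = 1.2 l_c t F_u ≤ 2.4 d t F_u; upper limit = 2.4 × 22 × 12 × 400 / 1000 = 253.4 kN.
Edge bolt: l_c = 50 − 24/2 = 38 mm → 1.2 × 38 × 12 × 400 / 1000 = 218.9 → r_n = 218.9 kN.
Interior bolts: l_c = 80 − 24 = 56 mm → 1.2 × 56 × 12 × 400 / 1000 = 322.6 → r_n = 253.4 kN.
R_n = 1 × 218.9 + 1 × 253.4 = 472.3 kN.
Design strength φR_n = 0.75 × 472.3 = 354 kN.

354 kN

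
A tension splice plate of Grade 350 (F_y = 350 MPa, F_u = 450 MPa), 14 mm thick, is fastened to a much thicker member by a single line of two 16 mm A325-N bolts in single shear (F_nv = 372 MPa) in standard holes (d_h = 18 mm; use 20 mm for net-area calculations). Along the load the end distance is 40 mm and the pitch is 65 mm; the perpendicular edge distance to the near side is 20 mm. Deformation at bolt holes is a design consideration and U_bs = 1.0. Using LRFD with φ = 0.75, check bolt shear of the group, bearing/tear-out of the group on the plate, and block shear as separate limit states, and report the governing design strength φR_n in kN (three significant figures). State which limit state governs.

Bolt shear: A_b = π·16²/4 = 201.1 mm²; R_n = 372 × 201.1 × 2 × 1 / 1000 = 149.6 kN → 0.75 × 149.6 = 112 kN.
Bearing: edge l_c = 31, r_n = 234.4 kN; interior l_c = 47, r_n = 241.9 kN; R_n = 234.4 + 1·241.9 = 476.3 kN → 357 kN.
Block shear: A_gv = 1470, A_nv = 1050, A_nt = 140 mm²; R_n = min(0.6F_uA_nv, 0.6F_yA_gv) + U_bs·F_u·A_nt = 346.5 kN → 260 kN.
Bolt shear governs: 112 kN.

112 kN (bolt shear governs)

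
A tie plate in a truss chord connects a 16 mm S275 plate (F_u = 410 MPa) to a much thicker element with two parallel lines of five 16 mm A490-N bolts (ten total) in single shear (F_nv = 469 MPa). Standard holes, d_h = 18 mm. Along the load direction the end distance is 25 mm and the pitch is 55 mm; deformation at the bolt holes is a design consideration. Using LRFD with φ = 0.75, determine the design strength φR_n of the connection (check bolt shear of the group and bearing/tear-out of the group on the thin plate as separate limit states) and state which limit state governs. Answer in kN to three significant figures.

707 kN (bolt shear governs)

Bolt shear: A_b = π·16²/4 = 201.1 mm²; R_n = 469 × 201.1 × 10 × 1 / 1000 = 943 kN → 0.75 × 943 = 707 kN.
Bearing (1.2 l_c t F_u ≤ 2.4 d t F_u): upper limit = 2.4·16·16·410 / 1000 = 251.9 kN.
  Edge l_c = 25 − 18/2 = 16 → r_n = 126 kN; interior l_c = 55 − 18 = 37 → r_n = 251.9 kN.
  R_n,bearing = 2·126 + 8·251.9 = 2267 kN → 0.75 × 2267 = 1700 kN.
Bolt shear governs: 707 kN.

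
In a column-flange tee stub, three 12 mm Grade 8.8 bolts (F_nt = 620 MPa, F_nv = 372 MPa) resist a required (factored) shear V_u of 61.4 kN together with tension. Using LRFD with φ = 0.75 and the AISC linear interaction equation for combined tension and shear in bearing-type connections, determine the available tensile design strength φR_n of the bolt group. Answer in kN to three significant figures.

A_b = π·12²/4 = 113.1 mm²; f_rv = 61.4 × 1000 / (3 × 113.1) = 181 MPa.
F'_nt = 1.3 F_nt − (F_nt / φF_nv) f_rv = 1.3·620 − (620/(0.75·372))·181 = 403.9 MPa, capped at F_nt → F'_nt = 403.9 MPa.
R_n = F'_nt · A_b · n = 403.9 × 113.1 × 3 / 1000 = 137 kN.
Design strength φR_n = 0.75 × 137 = 103 kN.

103 kN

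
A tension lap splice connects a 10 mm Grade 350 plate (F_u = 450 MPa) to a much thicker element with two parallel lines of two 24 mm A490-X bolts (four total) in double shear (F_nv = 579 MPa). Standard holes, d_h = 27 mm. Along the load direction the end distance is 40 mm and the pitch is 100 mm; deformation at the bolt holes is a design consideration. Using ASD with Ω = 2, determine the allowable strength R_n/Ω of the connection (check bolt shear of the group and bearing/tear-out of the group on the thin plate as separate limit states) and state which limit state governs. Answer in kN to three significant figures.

402 kN (bearing governs)

Bolt shear: A_b = π·24²/4 = 452.4 mm²; R_n = 579 × 452.4 × 4 × 2 / 1000 = 2095 kN → 2095 / 2 = 1050 kN.
Bearing (1.2 l_c t F_u ≤ 2.4 d t F_u): upper limit = 2.4·24·10·450 / 1000 = 259.2 kN.
  Edge l_c = 40 − 27/2 = 26.5 → r_n = 143.1 kN; interior l_c = 100 − 27 = 73 → r_n = 259.2 kN.
  R_n,bearing = 2·143.1 + 2·259.2 = 804.6 kN → 804.6 / 2 = 402 kN.
Bearing governs: 402 kN.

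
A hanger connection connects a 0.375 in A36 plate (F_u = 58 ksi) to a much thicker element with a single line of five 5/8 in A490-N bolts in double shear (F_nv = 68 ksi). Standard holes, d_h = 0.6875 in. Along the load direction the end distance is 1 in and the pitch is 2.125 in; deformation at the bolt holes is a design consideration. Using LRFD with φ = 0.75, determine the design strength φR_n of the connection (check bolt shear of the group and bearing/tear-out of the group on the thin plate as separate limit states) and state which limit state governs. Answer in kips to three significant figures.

Bolt shear: A_b = π·0.625²/4 = 0.3068 in²; R_n = 68 × 0.3068 × 5 × 2 = 208.6 kips → 0.75 × 208.6 = 156 kips.
Bearing (1.2 l_c t F_u ≤ 2.4 d t F_u): upper limit = 2.4·0.625·0.375·58 = 32.62 kips.
  Edge l_c = 1 − 0.6875/2 = 0.6562 → r_n = 17.13 kips; interior l_c = 2.125 − 0.6875 = 1.438 → r_n = 32.62 kips.
  R_n,bearing = 1·17.13 + 4·32.62 = 147.6 kips → 0.75 × 147.6 = 111 kips.
Bearing governs: 111 kips.

111 kips (bearing governs)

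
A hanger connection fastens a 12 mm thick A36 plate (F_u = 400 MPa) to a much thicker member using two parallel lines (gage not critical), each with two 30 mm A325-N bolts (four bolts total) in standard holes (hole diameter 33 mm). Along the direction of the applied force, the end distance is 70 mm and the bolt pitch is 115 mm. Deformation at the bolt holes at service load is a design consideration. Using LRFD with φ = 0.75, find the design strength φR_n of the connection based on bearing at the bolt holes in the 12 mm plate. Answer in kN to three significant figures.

981 kN

Per bolt r_n = 1.2 l_c t F_u ≤ 2.4 d t F_u; upper limit = 2.4 × 30 × 12 × 400 / 1000 = 345.6 kN.
Edge bolt: l_c = 70 − 33/2 = 53.5 mm → 1.2 × 53.5 × 12 × 400 / 1000 = 308.2 → r_n = 308.2 kN.
Interior bolts: l_c = 115 − 33 = 82 mm → 1.2 × 82 × 12 × 400 / 1000 = 472.3 → r_n = 345.6 kN.
R_n = 2 × 308.2 + 2 × 345.6 = 1308 kN.
Design strength φR_n = 0.75 × 1308 = 981 kN.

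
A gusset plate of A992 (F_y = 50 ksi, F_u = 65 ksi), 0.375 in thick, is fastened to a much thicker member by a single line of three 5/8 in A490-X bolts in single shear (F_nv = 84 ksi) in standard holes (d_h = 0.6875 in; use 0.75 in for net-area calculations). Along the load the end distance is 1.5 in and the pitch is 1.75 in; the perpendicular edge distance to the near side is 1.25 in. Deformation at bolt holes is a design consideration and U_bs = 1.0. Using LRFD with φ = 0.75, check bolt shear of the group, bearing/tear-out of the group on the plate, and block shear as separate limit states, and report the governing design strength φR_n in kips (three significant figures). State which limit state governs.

50.3 kips (block shear governs)

Bolt shear: A_b = π·0.625²/4 = 0.3068 in²; R_n = 84 × 0.3068 × 3 × 1 = 77.31 kips → 0.75 × 77.31 = 58 kips.
Bearing: edge l_c = 1.156, r_n = 33.82 kips; interior l_c = 1.062, r_n = 31.08 kips; R_n = 33.82 + 2·31.08 = 95.98 kips → 72 kips.
Block shear: A_gv = 1.875, A_nv = 1.172, A_nt = 0.3281 in²; R_n = min(0.6F_uA_nv, 0.6F_yA_gv) + U_bs·F_u·A_nt = 67.03 kips → 50.3 kips.
Block shear governs: 50.3 kips.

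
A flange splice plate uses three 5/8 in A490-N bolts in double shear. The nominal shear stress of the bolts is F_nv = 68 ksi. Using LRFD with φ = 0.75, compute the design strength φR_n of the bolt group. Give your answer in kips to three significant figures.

A_b = π × 0.625² / 4 = 0.3068 in².
R_n = F_nv · A_b · n · n_s = 68 × 0.3068 × 3 × 2 = 125.2 kips.
Design strength φR_n = 0.75 × 125.2 = 93.9 kips.

93.9 kips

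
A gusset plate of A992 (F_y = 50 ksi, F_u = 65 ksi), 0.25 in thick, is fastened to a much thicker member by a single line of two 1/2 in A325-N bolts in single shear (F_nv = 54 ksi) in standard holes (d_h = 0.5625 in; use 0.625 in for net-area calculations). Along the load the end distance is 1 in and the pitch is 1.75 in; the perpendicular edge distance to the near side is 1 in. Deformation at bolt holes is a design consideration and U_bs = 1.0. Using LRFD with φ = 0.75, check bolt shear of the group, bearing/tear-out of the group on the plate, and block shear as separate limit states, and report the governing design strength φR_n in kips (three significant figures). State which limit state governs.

15.9 kips (bolt shear governs)

Bolt shear: A_b = π·0.5²/4 = 0.1963 in²; R_n = 54 × 0.1963 × 2 × 1 = 21.21 kips → 0.75 × 21.21 = 15.9 kips.
Bearing: edge l_c = 0.7188, r_n = 14.02 kips; interior l_c = 1.188, r_n = 19.5 kips; R_n = 14.02 + 1·19.5 = 33.52 kips → 25.1 kips.
Block shear: A_gv = 0.6875, A_nv = 0.4531, A_nt = 0.1719 in²; R_n = min(0.6F_uA_nv, 0.6F_yA_gv) + U_bs·F_u·A_nt = 28.84 kips → 21.6 kips.
Bolt shear governs: 15.9 kips.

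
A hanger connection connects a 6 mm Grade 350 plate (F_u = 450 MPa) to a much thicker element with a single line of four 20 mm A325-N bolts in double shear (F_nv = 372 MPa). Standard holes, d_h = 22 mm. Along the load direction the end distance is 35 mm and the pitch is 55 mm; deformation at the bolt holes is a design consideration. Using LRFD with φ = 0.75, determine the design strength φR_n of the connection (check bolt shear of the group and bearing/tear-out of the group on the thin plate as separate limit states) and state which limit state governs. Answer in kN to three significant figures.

299 kN (bearing governs)

Bolt shear: A_b = π·20²/4 = 314.2 mm²; R_n = 372 × 314.2 × 4 × 2 / 1000 = 934.9 kN → 0.75 × 934.9 = 701 kN.
Bearing (1.2 l_c t F_u ≤ 2.4 d t F_u): upper limit = 2.4·20·6·450 / 1000 = 129.6 kN.
  Edge l_c = 35 − 22/2 = 24 → r_n = 77.76 kN; interior l_c = 55 − 22 = 33 → r_n = 106.9 kN.
  R_n,bearing = 1·77.76 + 3·106.9 = 398.5 kN → 0.75 × 398.5 = 299 kN.
Bearing governs: 299 kN.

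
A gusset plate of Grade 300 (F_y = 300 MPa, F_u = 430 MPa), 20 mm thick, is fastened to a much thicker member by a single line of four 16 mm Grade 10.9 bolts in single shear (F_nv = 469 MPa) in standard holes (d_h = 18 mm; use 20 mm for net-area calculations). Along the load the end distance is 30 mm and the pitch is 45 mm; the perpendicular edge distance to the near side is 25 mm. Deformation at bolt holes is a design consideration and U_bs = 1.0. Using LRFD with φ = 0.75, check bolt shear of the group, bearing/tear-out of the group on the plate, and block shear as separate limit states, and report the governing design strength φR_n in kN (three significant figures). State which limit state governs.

Bolt shear: A_b = π·16²/4 = 201.1 mm²; R_n = 469 × 201.1 × 4 × 1 / 1000 = 377.2 kN → 0.75 × 377.2 = 283 kN.
Bearing: edge l_c = 21, r_n = 216.7 kN; interior l_c = 27, r_n = 278.6 kN; R_n = 216.7 + 3·278.6 = 1053 kN → 789 kN.
Block shear: A_gv = 3300, A_nv = 1900, A_nt = 300 mm²; R_n = min(0.6F_uA_nv, 0.6F_yA_gv) + U_bs·F_u·A_nt = 619.2 kN → 464 kN.
Bolt shear governs: 283 kN.

283 kN (bolt shear governs)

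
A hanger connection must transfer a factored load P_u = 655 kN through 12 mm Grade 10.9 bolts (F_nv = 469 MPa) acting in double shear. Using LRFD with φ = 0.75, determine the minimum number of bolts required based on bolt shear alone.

9 bolts

A_b = π·12²/4 = 113.1 mm².
Per-bolt design strength φR_n = 0.75 × 469 × 113.1 × 2 / 1000 = 79.56 kN.
n ≥ 655 / 79.56 = 8.232 → use 9 bolts.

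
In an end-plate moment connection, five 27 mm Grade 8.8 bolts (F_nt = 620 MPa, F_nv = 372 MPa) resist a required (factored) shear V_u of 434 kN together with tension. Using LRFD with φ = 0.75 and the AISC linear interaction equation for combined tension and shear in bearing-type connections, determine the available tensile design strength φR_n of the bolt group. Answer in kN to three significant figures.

A_b = π·27²/4 = 572.6 mm²; f_rv = 434 × 1000 / (5 × 572.6) = 151.6 MPa.
F'_nt = 1.3 F_nt − (F_nt / φF_nv) f_rv = 1.3·620 − (620/(0.75·372))·151.6 = 469.1 MPa, capped at F_nt → F'_nt = 469.1 MPa.
R_n = F'_nt · A_b · n = 469.1 × 572.6 × 5 / 1000 = 1343 kN.
Design strength φR_n = 0.75 × 1343 = 1010 kN.

1010 kN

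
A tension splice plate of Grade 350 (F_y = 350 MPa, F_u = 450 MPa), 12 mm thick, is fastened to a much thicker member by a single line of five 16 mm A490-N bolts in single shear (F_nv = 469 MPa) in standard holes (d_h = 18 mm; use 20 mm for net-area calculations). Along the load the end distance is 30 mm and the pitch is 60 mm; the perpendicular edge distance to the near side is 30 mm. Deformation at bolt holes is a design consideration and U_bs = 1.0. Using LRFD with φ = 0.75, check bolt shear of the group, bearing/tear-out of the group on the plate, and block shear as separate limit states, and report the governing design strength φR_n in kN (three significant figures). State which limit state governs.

354 kN (bolt shear governs)

Bolt shear: A_b = π·16²/4 = 201.1 mm²; R_n = 469 × 201.1 × 5 × 1 / 1000 = 471.5 kN → 0.75 × 471.5 = 354 kN.
Bearing: edge l_c = 21, r_n = 136.1 kN; interior l_c = 42, r_n = 207.4 kN; R_n = 136.1 + 4·207.4 = 965.5 kN → 724 kN.
Block shear: A_gv = 3240, A_nv = 2160, A_nt = 240 mm²; R_n = min(0.6F_uA_nv, 0.6F_yA_gv) + U_bs·F_u·A_nt = 691.2 kN → 518 kN.
Bolt shear governs: 354 kN.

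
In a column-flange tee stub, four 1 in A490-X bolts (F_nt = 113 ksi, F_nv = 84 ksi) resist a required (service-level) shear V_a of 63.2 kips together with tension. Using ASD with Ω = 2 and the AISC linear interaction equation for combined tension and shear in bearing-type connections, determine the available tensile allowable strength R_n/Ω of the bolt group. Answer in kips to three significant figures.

A_b = π·1²/4 = 0.7854 in²; f_rv = 63.2 / (4 × 0.7854) = 20.12 ksi.
F'_nt = 1.3 F_nt − (Ω F_nt / F_nv) f_rv = 1.3·113 − (2·113/84)·20.12 = 92.78 ksi, capped at F_nt → F'_nt = 92.78 ksi.
R_n = F'_nt · A_b · n = 92.78 × 0.7854 × 4 = 291.5 kips.
Allowable strength R_n/Ω = 291.5 / 2 = 146 kips.

146 kips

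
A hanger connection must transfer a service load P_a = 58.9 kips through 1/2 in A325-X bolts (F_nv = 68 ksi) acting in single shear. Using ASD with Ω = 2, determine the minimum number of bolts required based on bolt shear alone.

9 bolts

A_b = π·0.5²/4 = 0.1963 in².
Per-bolt allowable strength R_n/Ω = 68 × 0.1963 × 1 / 2 = 6.676 kips.
n ≥ 58.9 / 6.676 = 8.823 → use 9 bolts.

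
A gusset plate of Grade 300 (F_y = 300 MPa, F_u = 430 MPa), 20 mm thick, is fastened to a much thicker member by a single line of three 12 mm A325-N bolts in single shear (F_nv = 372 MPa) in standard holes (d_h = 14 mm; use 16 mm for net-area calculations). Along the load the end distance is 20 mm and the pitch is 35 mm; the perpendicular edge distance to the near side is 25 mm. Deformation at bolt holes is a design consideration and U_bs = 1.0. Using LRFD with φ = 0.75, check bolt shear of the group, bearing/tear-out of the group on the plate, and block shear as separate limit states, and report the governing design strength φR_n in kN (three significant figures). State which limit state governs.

94.7 kN (bolt shear governs)

Bolt shear: A_b = π·12²/4 = 113.1 mm²; R_n = 372 × 113.1 × 3 × 1 / 1000 = 126.2 kN → 0.75 × 126.2 = 94.7 kN.
Bearing: edge l_c = 13, r_n = 134.2 kN; interior l_c = 21, r_n = 216.7 kN; R_n = 134.2 + 2·216.7 = 567.6 kN → 426 kN.
Block shear: A_gv = 1800, A_nv = 1000, A_nt = 340 mm²; R_n = min(0.6F_uA_nv, 0.6F_yA_gv) + U_bs·F_u·A_nt = 404.2 kN → 303 kN.
Bolt shear governs: 94.7 kN.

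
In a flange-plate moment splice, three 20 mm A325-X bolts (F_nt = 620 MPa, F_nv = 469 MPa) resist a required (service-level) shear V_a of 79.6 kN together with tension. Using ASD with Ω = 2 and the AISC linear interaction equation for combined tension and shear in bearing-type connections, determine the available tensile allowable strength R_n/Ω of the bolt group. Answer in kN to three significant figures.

A_b = π·20²/4 = 314.2 mm²; f_rv = 79.6 × 1000 / (3 × 314.2) = 84.46 MPa.
F'_nt = 1.3 F_nt − (Ω F_nt / F_nv) f_rv = 1.3·620 − (2·620/469)·84.46 = 582.7 MPa, capped at F_nt → F'_nt = 582.7 MPa.
R_n = F'_nt · A_b · n = 582.7 × 314.2 × 3 / 1000 = 549.2 kN.
Allowable strength R_n/Ω = 549.2 / 2 = 275 kN.

275 kN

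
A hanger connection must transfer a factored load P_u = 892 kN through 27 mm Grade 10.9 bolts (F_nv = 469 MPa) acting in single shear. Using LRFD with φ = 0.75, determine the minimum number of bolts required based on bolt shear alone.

5 bolts

A_b = π·27²/4 = 572.6 mm².
Per-bolt design strength φR_n = 0.75 × 469 × 572.6 × 1 / 1000 = 201.4 kN.
n ≥ 892 / 201.4 = 4.429 → use 5 bolts.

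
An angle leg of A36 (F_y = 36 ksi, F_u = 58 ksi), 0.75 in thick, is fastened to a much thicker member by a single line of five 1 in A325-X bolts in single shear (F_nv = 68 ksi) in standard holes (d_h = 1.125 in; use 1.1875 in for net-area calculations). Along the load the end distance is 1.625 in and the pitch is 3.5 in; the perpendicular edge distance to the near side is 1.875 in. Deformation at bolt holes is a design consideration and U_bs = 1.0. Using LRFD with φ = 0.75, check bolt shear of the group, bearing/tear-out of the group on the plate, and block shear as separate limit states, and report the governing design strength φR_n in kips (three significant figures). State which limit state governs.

200 kips (bolt shear governs)

Bolt shear: A_b = π·1²/4 = 0.7854 in²; R_n = 68 × 0.7854 × 5 × 1 = 267 kips → 0.75 × 267 = 200 kips.
Bearing: edge l_c = 1.062, r_n = 55.46 kips; interior l_c = 2.375, r_n = 104.4 kips; R_n = 55.46 + 4·104.4 = 473.1 kips → 355 kips.
Block shear: A_gv = 11.72, A_nv = 7.711, A_nt = 0.9609 in²; R_n = min(0.6F_uA_nv, 0.6F_yA_gv) + U_bs·F_u·A_nt = 308.9 kips → 232 kips.
Bolt shear governs: 200 kips.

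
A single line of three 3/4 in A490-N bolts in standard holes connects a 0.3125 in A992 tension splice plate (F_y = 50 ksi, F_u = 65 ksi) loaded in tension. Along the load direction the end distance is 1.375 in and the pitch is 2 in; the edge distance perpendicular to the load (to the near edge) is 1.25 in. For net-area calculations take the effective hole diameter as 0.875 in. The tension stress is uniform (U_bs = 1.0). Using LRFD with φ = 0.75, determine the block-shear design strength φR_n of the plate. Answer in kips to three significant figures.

Shear plane L_v = 1.375 + 2·2 = 5.375 in; A_gv = 5.375 × 0.3125 = 1.68 in².
A_nv = (5.375 − 2.5·0.875) × 0.3125 = 0.9961 in².
A_nt = (1.25 − 0.5·0.875) × 0.3125 = 0.2539 in².
0.6 F_u A_nv = 38.85 kips; 0.6 F_y A_gv = 50.39 kips → shear rupture governs the shear term.
R_n = 38.85 + 1.0 × 65 × 0.2539 = 55.35 kips.
Design strength φR_n = 0.75 × 55.35 = 41.5 kips.

41.5 kips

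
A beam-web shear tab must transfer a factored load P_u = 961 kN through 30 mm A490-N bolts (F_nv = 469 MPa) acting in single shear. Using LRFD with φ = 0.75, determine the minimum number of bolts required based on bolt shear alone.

A_b = π·30²/4 = 706.9 mm².
Per-bolt design strength φR_n = 0.75 × 469 × 706.9 × 1 / 1000 = 248.6 kN.
n ≥ 961 / 248.6 = 3.865 → use 4 bolts.

4 bolts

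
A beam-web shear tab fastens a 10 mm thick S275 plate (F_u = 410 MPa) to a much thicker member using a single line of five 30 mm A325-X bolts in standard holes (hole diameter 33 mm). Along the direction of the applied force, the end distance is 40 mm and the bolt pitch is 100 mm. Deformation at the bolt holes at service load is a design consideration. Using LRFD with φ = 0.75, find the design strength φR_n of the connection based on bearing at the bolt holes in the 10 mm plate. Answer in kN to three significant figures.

Per bolt r_n = 1.2 l_c t F_u ≤ 2.4 d t F_u; upper limit = 2.4 × 30 × 10 × 410 / 1000 = 295.2 kN.
Edge bolt: l_c = 40 − 33/2 = 23.5 mm → 1.2 × 23.5 × 10 × 410 / 1000 = 115.6 → r_n = 115.6 kN.
Interior bolts: l_c = 100 − 33 = 67 mm → 1.2 × 67 × 10 × 410 / 1000 = 329.6 → r_n = 295.2 kN.
R_n = 1 × 115.6 + 4 × 295.2 = 1296 kN.
Design strength φR_n = 0.75 × 1296 = 972 kN.

972 kN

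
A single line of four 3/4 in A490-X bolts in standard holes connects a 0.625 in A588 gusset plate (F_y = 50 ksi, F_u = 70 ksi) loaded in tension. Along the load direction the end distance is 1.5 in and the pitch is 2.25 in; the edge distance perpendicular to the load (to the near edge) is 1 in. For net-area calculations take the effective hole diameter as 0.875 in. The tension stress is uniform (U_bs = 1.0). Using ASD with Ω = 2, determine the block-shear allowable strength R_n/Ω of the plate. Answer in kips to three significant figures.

Shear plane L_v = 1.5 + 3·2.25 = 8.25 in; A_gv = 8.25 × 0.625 = 5.156 in².
A_nv = (8.25 − 3.5·0.875) × 0.625 = 3.242 in².
A_nt = (1 − 0.5·0.875) × 0.625 = 0.3516 in².
0.6 F_u A_nv = 136.2 kips; 0.6 F_y A_gv = 154.7 kips → shear rupture governs the shear term.
R_n = 136.2 + 1.0 × 70 × 0.3516 = 160.8 kips.
Allowable strength R_n/Ω = 160.8 / 2 = 80.4 kips.

80.4 kips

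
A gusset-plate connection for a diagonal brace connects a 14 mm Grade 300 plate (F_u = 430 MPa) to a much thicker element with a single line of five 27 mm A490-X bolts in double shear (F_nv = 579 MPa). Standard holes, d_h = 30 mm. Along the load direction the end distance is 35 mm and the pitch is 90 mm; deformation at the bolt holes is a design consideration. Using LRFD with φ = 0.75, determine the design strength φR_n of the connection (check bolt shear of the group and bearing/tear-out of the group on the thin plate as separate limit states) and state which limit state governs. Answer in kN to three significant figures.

Bolt shear: A_b = π·27²/4 = 572.6 mm²; R_n = 579 × 572.6 × 5 × 2 / 1000 = 3315 kN → 0.75 × 3315 = 2490 kN.
Bearing (1.2 l_c t F_u ≤ 2.4 d t F_u): upper limit = 2.4·27·14·430 / 1000 = 390.1 kN.
  Edge l_c = 35 − 30/2 = 20 → r_n = 144.5 kN; interior l_c = 90 − 30 = 60 → r_n = 390.1 kN.
  R_n,bearing = 1·144.5 + 4·390.1 = 1705 kN → 0.75 × 1705 = 1280 kN.
Bearing governs: 1280 kN.

1280 kN (bearing governs)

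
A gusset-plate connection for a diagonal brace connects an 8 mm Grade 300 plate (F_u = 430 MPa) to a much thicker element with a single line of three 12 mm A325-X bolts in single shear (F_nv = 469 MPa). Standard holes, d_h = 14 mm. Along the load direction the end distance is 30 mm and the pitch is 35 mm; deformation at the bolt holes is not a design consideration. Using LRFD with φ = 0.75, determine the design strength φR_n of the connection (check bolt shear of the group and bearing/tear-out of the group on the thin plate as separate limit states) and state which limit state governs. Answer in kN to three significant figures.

Bolt shear: A_b = π·12²/4 = 113.1 mm²; R_n = 469 × 113.1 × 3 × 1 / 1000 = 159.1 kN → 0.75 × 159.1 = 119 kN.
Bearing (1.5 l_c t F_u ≤ 3.0 d t F_u): upper limit = 3.0·12·8·430 / 1000 = 123.8 kN.
  Edge l_c = 30 − 14/2 = 23 → r_n = 118.7 kN; interior l_c = 35 − 14 = 21 → r_n = 108.4 kN.
  R_n,bearing = 1·118.7 + 2·108.4 = 335.4 kN → 0.75 × 335.4 = 252 kN.
Bolt shear governs: 119 kN.

119 kN (bolt shear governs)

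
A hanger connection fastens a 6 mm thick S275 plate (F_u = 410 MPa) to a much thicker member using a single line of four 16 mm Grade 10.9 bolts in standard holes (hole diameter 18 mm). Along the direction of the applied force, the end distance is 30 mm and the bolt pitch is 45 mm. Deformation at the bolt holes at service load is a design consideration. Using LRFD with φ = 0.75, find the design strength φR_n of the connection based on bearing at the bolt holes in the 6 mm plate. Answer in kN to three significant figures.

226 kN

Per bolt r_n = 1.2 l_c t F_u ≤ 2.4 d t F_u; upper limit = 2.4 × 16 × 6 × 410 / 1000 = 94.46 kN.
Edge bolt: l_c = 30 − 18/2 = 21 mm → 1.2 × 21 × 6 × 410 / 1000 = 61.99 → r_n = 61.99 kN.
Interior bolts: l_c = 45 − 18 = 27 mm → 1.2 × 27 × 6 × 410 / 1000 = 79.7 → r_n = 79.7 kN.
R_n = 1 × 61.99 + 3 × 79.7 = 301.1 kN.
Design strength φR_n = 0.75 × 301.1 = 226 kN.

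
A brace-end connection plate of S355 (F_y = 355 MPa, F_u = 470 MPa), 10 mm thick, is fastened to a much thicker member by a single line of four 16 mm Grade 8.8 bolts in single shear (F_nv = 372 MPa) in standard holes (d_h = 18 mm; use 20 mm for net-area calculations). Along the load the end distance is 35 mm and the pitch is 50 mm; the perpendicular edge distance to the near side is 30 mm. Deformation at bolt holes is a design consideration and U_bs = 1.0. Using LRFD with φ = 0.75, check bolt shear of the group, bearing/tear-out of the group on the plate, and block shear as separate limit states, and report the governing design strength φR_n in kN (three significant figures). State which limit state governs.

224 kN (bolt shear governs)

Bolt shear: A_b = π·16²/4 = 201.1 mm²; R_n = 372 × 201.1 × 4 × 1 / 1000 = 299.2 kN → 0.75 × 299.2 = 224 kN.
Bearing: edge l_c = 26, r_n = 146.6 kN; interior l_c = 32, r_n = 180.5 kN; R_n = 146.6 + 3·180.5 = 688.1 kN → 516 kN.
Block shear: A_gv = 1850, A_nv = 1150, A_nt = 200 mm²; R_n = min(0.6F_uA_nv, 0.6F_yA_gv) + U_bs·F_u·A_nt = 418.3 kN → 314 kN.
Bolt shear governs: 224 kN.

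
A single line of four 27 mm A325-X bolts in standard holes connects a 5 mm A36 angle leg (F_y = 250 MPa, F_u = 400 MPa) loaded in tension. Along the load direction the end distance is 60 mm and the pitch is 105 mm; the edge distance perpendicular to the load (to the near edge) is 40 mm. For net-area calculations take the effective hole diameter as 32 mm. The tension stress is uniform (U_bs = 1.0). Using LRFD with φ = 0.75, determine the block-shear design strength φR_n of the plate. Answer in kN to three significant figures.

247 kN

Shear plane L_v = 60 + 3·105 = 375 mm; A_gv = 375 × 5 = 1875 mm².
A_nv = (375 − 3.5·32) × 5 = 1315 mm².
A_nt = (40 − 0.5·32) × 5 = 120 mm².
0.6 F_u A_nv = 315.6 kN; 0.6 F_y A_gv = 281.2 kN → shear yielding governs the shear term.
R_n = 281.2 + 1.0 × 400 × 120 / 1000 = 329.2 kN.
Design strength φR_n = 0.75 × 329.2 = 247 kN.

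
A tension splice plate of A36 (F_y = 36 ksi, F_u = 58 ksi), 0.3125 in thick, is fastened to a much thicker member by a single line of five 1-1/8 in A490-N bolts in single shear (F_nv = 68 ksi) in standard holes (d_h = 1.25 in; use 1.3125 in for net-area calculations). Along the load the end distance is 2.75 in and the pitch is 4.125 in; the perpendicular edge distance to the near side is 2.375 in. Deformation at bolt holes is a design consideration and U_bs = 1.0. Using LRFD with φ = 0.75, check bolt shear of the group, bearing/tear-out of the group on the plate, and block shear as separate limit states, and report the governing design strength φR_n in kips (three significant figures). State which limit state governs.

121 kips (block shear governs)

Bolt shear: A_b = π·1.125²/4 = 0.994 in²; R_n = 68 × 0.994 × 5 × 1 = 338 kips → 0.75 × 338 = 253 kips.
Bearing: edge l_c = 2.125, r_n = 46.22 kips; interior l_c = 2.875, r_n = 48.94 kips; R_n = 46.22 + 4·48.94 = 242 kips → 181 kips.
Block shear: A_gv = 6.016, A_nv = 4.17, A_nt = 0.5371 in²; R_n = min(0.6F_uA_nv, 0.6F_yA_gv) + U_bs·F_u·A_nt = 161.1 kips → 121 kips.
Block shear governs: 121 kips.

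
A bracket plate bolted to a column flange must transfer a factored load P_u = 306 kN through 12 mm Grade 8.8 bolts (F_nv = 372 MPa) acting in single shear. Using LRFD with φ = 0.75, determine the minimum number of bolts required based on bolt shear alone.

A_b = π·12²/4 = 113.1 mm².
Per-bolt design strength φR_n = 0.75 × 372 × 113.1 × 1 / 1000 = 31.55 kN.
n ≥ 306 / 31.55 = 9.698 → use 10 bolts.

10 bolts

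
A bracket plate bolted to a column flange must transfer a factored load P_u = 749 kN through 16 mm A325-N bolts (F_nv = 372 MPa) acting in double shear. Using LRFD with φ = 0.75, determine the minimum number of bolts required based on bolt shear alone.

A_b = π·16²/4 = 201.1 mm².
Per-bolt design strength φR_n = 0.75 × 372 × 201.1 × 2 / 1000 = 112.2 kN.
n ≥ 749 / 112.2 = 6.676 → use 7 bolts.

7 bolts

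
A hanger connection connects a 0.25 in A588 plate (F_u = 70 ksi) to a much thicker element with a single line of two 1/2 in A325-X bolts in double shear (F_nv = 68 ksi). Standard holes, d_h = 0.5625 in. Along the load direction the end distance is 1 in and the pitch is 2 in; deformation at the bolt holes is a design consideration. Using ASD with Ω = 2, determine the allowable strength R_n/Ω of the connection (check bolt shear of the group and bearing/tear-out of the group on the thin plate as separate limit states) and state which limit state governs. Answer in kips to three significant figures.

18 kips (bearing governs)

Bolt shear: A_b = π·0.5²/4 = 0.1963 in²; R_n = 68 × 0.1963 × 2 × 2 = 53.41 kips → 53.41 / 2 = 26.7 kips.
Bearing (1.2 l_c t F_u ≤ 2.4 d t F_u): upper limit = 2.4·0.5·0.25·70 = 21 kips.
  Edge l_c = 1 − 0.5625/2 = 0.7188 → r_n = 15.09 kips; interior l_c = 2 − 0.5625 = 1.438 → r_n = 21 kips.
  R_n,bearing = 1·15.09 + 1·21 = 36.09 kips → 36.09 / 2 = 18 kips.
Bearing governs: 18 kips.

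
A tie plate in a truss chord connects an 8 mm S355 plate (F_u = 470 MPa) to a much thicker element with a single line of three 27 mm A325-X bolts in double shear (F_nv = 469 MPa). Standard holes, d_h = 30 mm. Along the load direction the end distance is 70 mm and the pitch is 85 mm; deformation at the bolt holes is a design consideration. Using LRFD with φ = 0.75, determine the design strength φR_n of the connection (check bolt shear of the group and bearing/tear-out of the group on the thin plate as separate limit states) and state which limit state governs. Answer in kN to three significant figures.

548 kN (bearing governs)

Bolt shear: A_b = π·27²/4 = 572.6 mm²; R_n = 469 × 572.6 × 3 × 2 / 1000 = 1611 kN → 0.75 × 1611 = 1210 kN.
Bearing (1.2 l_c t F_u ≤ 2.4 d t F_u): upper limit = 2.4·27·8·470 / 1000 = 243.6 kN.
  Edge l_c = 70 − 30/2 = 55 → r_n = 243.6 kN; interior l_c = 85 − 30 = 55 → r_n = 243.6 kN.
  R_n,bearing = 1·243.6 + 2·243.6 = 730.9 kN → 0.75 × 730.9 = 548 kN.
Bearing governs: 548 kN.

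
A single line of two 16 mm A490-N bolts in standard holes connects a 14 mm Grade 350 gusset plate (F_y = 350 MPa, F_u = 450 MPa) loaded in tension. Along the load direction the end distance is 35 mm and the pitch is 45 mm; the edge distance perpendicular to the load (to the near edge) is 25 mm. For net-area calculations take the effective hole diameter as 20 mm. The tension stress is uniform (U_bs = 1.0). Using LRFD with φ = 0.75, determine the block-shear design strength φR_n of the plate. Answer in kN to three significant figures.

213 kN

Shear plane L_v = 35 + 1·45 = 80 mm; A_gv = 80 × 14 = 1120 mm².
A_nv = (80 − 1.5·20) × 14 = 700 mm².
A_nt = (25 − 0.5·20) × 14 = 210 mm².
0.6 F_u A_nv = 189 kN; 0.6 F_y A_gv = 235.2 kN → shear rupture governs the shear term.
R_n = 189 + 1.0 × 450 × 210 / 1000 = 283.5 kN.
Design strength φR_n = 0.75 × 283.5 = 213 kN.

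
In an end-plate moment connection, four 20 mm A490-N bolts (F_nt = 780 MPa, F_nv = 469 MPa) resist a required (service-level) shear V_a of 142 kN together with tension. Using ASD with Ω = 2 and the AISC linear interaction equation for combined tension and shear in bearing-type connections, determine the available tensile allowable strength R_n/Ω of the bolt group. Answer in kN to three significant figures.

401 kN

A_b = π·20²/4 = 314.2 mm²; f_rv = 142 × 1000 / (4 × 314.2) = 113 MPa.
F'_nt = 1.3 F_nt − (Ω F_nt / F_nv) f_rv = 1.3·780 − (2·780/469)·113 = 638.1 MPa, capped at F_nt → F'_nt = 638.1 MPa.
R_n = F'_nt · A_b · n = 638.1 × 314.2 × 4 / 1000 = 801.9 kN.
Allowable strength R_n/Ω = 801.9 / 2 = 401 kN.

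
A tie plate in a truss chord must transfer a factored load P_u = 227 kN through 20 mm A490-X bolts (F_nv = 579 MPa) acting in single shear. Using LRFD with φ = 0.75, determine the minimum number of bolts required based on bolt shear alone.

A_b = π·20²/4 = 314.2 mm².
Per-bolt design strength φR_n = 0.75 × 579 × 314.2 × 1 / 1000 = 136.4 kN.
n ≥ 227 / 136.4 = 1.664 → use 2 bolts.

2 bolts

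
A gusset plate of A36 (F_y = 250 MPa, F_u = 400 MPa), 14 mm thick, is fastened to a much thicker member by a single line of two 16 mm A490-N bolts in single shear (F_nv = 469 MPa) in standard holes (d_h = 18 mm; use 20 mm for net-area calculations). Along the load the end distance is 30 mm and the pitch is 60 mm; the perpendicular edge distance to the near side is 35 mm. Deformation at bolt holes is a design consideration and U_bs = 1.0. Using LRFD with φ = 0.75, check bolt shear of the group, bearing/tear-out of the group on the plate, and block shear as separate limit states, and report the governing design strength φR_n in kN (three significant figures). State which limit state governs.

Bolt shear: A_b = π·16²/4 = 201.1 mm²; R_n = 469 × 201.1 × 2 × 1 / 1000 = 188.6 kN → 0.75 × 188.6 = 141 kN.
Bearing: edge l_c = 21, r_n = 141.1 kN; interior l_c = 42, r_n = 215 kN; R_n = 141.1 + 1·215 = 356.2 kN → 267 kN.
Block shear: A_gv = 1260, A_nv = 840, A_nt = 350 mm²; R_n = min(0.6F_uA_nv, 0.6F_yA_gv) + U_bs·F_u·A_nt = 329 kN → 247 kN.
Bolt shear governs: 141 kN.

141 kN (bolt shear governs)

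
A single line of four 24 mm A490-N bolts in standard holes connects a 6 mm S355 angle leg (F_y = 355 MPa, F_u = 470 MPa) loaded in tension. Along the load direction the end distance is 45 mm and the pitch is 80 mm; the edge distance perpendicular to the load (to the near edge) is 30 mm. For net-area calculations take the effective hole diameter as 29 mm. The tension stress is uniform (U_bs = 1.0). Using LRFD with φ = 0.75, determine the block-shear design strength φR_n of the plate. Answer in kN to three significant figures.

Shear plane L_v = 45 + 3·80 = 285 mm; A_gv = 285 × 6 = 1710 mm².
A_nv = (285 − 3.5·29) × 6 = 1101 mm².
A_nt = (30 − 0.5·29) × 6 = 93 mm².
0.6 F_u A_nv = 310.5 kN; 0.6 F_y A_gv = 364.2 kN → shear rupture governs the shear term.
R_n = 310.5 + 1.0 × 470 × 93 / 1000 = 354.2 kN.
Design strength φR_n = 0.75 × 354.2 = 266 kN.

266 kN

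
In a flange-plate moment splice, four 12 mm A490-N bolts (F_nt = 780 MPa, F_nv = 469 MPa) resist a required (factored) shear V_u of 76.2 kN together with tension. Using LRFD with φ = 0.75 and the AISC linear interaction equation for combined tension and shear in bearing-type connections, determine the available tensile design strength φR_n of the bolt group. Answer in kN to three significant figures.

A_b = π·12²/4 = 113.1 mm²; f_rv = 76.2 × 1000 / (4 × 113.1) = 168.4 MPa.
F'_nt = 1.3 F_nt − (F_nt / φF_nv) f_rv = 1.3·780 − (780/(0.75·469))·168.4 = 640.5 MPa, capped at F_nt → F'_nt = 640.5 MPa.
R_n = F'_nt · A_b · n = 640.5 × 113.1 × 4 / 1000 = 289.8 kN.
Design strength φR_n = 0.75 × 289.8 = 217 kN.

217 kN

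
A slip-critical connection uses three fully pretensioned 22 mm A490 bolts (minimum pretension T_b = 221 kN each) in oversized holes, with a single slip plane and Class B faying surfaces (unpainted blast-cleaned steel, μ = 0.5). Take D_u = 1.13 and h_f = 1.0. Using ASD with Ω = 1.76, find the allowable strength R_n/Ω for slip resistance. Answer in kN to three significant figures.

R_n = μ · D_u · h_f · T_b · n_s · n_b = 0.5 × 1.13 × 1.0 × 221 × 1 × 3 = 374.6 kN.
Allowable strength R_n/Ω = 374.6 / 1.76 = 213 kN.

213 kN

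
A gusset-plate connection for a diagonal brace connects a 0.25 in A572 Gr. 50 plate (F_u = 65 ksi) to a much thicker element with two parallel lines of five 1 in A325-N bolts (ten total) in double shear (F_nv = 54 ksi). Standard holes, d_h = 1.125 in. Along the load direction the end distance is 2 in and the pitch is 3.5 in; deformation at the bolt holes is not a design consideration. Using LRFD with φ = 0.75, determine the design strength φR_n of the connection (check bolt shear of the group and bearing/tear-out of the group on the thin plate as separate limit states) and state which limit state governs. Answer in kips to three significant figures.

Bolt shear: A_b = π·1²/4 = 0.7854 in²; R_n = 54 × 0.7854 × 10 × 2 = 848.2 kips → 0.75 × 848.2 = 636 kips.
Bearing (1.5 l_c t F_u ≤ 3.0 d t F_u): upper limit = 3.0·1·0.25·65 = 48.75 kips.
  Edge l_c = 2 − 1.125/2 = 1.438 → r_n = 35.04 kips; interior l_c = 3.5 − 1.125 = 2.375 → r_n = 48.75 kips.
  R_n,bearing = 2·35.04 + 8·48.75 = 460.1 kips → 0.75 × 460.1 = 345 kips.
Bearing governs: 345 kips.

345 kips (bearing governs)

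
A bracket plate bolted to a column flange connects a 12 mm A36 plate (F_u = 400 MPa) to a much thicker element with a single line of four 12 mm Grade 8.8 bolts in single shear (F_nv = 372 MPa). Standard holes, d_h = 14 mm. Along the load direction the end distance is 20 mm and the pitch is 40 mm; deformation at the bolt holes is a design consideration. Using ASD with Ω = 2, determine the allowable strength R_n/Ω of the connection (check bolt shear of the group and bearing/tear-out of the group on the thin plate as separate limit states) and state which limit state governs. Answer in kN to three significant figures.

Bolt shear: A_b = π·12²/4 = 113.1 mm²; R_n = 372 × 113.1 × 4 × 1 / 1000 = 168.3 kN → 168.3 / 2 = 84.1 kN.
Bearing (1.2 l_c t F_u ≤ 2.4 d t F_u): upper limit = 2.4·12·12·400 / 1000 = 138.2 kN.
  Edge l_c = 20 − 14/2 = 13 → r_n = 74.88 kN; interior l_c = 40 − 14 = 26 → r_n = 138.2 kN.
  R_n,bearing = 1·74.88 + 3·138.2 = 489.6 kN → 489.6 / 2 = 245 kN.
Bolt shear governs: 84.1 kN.

84.1 kN (bolt shear governs)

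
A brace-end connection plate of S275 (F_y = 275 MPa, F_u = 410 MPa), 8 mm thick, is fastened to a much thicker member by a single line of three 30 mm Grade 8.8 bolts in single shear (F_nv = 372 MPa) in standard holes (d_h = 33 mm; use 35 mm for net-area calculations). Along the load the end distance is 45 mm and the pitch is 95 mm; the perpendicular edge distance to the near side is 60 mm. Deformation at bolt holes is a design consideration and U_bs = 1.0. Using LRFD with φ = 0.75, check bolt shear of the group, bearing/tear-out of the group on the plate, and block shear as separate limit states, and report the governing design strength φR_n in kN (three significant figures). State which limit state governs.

Bolt shear: A_b = π·30²/4 = 706.9 mm²; R_n = 372 × 706.9 × 3 × 1 / 1000 = 788.9 kN → 0.75 × 788.9 = 592 kN.
Bearing: edge l_c = 28.5, r_n = 112.2 kN; interior l_c = 62, r_n = 236.2 kN; R_n = 112.2 + 2·236.2 = 584.5 kN → 438 kN.
Block shear: A_gv = 1880, A_nv = 1180, A_nt = 340 mm²; R_n = min(0.6F_uA_nv, 0.6F_yA_gv) + U_bs·F_u·A_nt = 429.7 kN → 322 kN.
Block shear governs: 322 kN.

322 kN (block shear governs)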